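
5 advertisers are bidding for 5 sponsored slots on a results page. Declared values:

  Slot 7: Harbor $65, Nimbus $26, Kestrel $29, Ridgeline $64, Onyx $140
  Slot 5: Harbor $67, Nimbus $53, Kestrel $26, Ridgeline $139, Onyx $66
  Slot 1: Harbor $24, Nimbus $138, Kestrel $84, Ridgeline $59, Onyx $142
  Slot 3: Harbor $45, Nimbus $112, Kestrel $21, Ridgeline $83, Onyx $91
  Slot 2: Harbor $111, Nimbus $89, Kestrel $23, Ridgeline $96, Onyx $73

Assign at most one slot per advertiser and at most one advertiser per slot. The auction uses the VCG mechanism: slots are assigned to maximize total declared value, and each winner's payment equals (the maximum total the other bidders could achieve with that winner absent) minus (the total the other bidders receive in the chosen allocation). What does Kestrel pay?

Kestrel pays $26.

Efficient allocation: Harbor→Slot 2 ($111), Nimbus→Slot 3 ($112), Kestrel→Slot 1 ($84), Ridgeline→Slot 5 ($139), Onyx→Slot 7 ($140); total welfare W = $586.
Kestrel receives Slot 1 at value $84, so the others get W − 84 = $502.
Without Kestrel: best allocation of the remaining 4 bidders over all 5 slots is Harbor→Slot 2 ($111), Nimbus→Slot 1 ($138), Ridgeline→Slot 5 ($139), Onyx→Slot 7 ($140), total $528.
VCG payment = (others' best without Kestrel) − (others' welfare with Kestrel) = 528 − 502 = $26.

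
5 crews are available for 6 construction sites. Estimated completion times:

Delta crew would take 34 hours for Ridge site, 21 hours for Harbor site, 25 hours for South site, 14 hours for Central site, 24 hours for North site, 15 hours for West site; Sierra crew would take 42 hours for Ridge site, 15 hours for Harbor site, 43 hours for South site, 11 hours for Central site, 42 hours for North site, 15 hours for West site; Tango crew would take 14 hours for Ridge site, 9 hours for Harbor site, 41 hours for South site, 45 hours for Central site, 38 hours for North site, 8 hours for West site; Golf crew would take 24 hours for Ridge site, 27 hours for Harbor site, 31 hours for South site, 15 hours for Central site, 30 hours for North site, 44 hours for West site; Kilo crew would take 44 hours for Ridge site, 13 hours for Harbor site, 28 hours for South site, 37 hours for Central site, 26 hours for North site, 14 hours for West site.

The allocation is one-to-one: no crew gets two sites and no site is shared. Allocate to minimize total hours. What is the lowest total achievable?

Min total: 80 hours

This is the linear assignment problem.
Optimal: Delta crew→North site (24 hours), Sierra crew→Central site (11 hours), Tango crew→West site (8 hours), Golf crew→Ridge site (24 hours), Kilo crew→Harbor site (13 hours) — total 24+11+8+24+13 = 80 hours.
Column-greedy (each site in turn goes to its cheapest remaining crew) gives 93 hours, worse by 13.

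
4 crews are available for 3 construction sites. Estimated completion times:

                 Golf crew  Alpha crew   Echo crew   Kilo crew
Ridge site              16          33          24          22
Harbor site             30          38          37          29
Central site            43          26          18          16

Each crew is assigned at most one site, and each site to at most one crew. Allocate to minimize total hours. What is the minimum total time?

Min total: 63 hours

Optimal: Golf crew→Ridge site (16 hours), Kilo crew→Harbor site (29 hours), Echo crew→Central site (18 hours) — total 16+29+18 = 63 hours.
Min-entry greedy (repeatedly take the single cheapest remaining cell) gives 69 hours, worse by 6.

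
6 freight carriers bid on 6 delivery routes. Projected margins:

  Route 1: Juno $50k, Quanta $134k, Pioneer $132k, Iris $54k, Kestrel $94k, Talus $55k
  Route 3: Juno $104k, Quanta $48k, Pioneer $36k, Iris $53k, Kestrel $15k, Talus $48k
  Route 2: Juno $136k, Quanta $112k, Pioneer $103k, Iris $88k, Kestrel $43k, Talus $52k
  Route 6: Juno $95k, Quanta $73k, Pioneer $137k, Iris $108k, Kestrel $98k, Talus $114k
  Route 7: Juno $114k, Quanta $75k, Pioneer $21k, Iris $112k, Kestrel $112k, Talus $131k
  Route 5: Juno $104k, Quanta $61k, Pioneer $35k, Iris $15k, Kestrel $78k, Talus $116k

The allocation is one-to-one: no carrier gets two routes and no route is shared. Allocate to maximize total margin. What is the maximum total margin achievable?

Max total: $691k

Optimal: Juno→Route 3 ($104k), Quanta→Route 1 ($134k), Pioneer→Route 6 ($137k), Iris→Route 2 ($88k), Kestrel→Route 7 ($112k), Talus→Route 5 ($116k) — total 104+134+137+88+112+116 = $691k.
Row-greedy (each carrier in turn takes its best remaining route) gives $645k, worse by 46.
Next-best assignment: Juno→Route 2, Quanta→Route 1, Pioneer→Route 6, Iris→Route 3, Kestrel→Route 7, Talus→Route 5 = $688k.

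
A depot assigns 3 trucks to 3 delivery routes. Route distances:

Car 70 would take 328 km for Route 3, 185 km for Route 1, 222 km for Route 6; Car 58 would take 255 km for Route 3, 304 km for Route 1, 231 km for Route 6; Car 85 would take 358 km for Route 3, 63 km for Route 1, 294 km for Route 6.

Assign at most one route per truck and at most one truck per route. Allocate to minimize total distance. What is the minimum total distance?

Optimal: Car 70→Route 6 (222 km), Car 58→Route 3 (255 km), Car 85→Route 1 (63 km) — total 222+255+63 = 540 km.
Row-greedy (each truck in turn takes its cheapest remaining route) gives 774 km, worse by 234.
Next-best assignment: Car 70→Route 3, Car 58→Route 6, Car 85→Route 1 = 622 km.
Checked against all permutations: 540 km is optimal.

Minimum total: 540 km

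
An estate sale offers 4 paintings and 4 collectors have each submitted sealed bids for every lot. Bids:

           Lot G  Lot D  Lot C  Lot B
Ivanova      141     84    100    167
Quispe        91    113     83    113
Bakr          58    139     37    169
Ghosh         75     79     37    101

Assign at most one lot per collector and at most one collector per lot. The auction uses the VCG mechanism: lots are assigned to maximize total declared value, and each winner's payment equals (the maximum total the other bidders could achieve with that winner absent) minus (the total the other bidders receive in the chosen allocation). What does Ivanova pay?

Efficient allocation: Ivanova→Lot G ($141), Quispe→Lot C ($83), Bakr→Lot B ($169), Ghosh→Lot D ($79); total welfare W = $472.
Ivanova receives Lot G at value $141, so the others get W − 141 = $331.
Without Ivanova: best allocation of the remaining 3 bidders over all 4 lots is Quispe→Lot D ($113), Bakr→Lot B ($169), Ghosh→Lot G ($75), total $357.
VCG payment = (others' best without Ivanova) − (others' welfare with Ivanova) = 357 − 331 = $26.

Ivanova pays $26.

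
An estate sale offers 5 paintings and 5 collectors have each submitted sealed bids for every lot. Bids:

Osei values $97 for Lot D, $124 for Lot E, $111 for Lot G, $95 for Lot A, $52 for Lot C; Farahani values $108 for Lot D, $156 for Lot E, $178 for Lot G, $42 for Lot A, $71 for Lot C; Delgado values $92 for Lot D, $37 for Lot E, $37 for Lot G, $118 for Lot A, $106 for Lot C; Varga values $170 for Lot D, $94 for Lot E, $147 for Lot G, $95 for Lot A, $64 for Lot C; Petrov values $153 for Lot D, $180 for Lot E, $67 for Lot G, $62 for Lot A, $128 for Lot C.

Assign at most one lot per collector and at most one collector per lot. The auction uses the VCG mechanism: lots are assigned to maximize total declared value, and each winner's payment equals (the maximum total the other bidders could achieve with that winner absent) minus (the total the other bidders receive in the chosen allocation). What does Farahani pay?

Farahani pays $28.

Efficient allocation: Osei→Lot A ($95), Farahani→Lot G ($178), Delgado→Lot C ($106), Varga→Lot D ($170), Petrov→Lot E ($180); total welfare W = $729.
Farahani receives Lot G at value $178, so the others get W − 178 = $551.
Without Farahani: best allocation of the remaining 4 bidders over all 5 lots is Osei→Lot G ($111), Delgado→Lot A ($118), Varga→Lot D ($170), Petrov→Lot E ($180), total $579.
VCG payment = (others' best without Farahani) − (others' welfare with Farahani) = 579 − 551 = $28.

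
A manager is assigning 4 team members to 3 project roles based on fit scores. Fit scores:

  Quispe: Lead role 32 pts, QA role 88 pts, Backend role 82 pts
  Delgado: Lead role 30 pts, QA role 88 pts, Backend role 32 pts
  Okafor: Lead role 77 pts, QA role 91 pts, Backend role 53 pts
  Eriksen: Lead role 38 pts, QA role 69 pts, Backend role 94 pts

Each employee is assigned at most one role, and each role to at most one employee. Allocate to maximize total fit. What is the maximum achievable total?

Maximum total: 259 pts

Optimal: Okafor→Lead role (77 pts), Quispe→QA role (88 pts), Eriksen→Backend role (94 pts) — total 77+88+94 = 259 pts.
Max-entry greedy (repeatedly take the single best remaining cell) gives 217 pts, worse by 42.
No other one-to-one assignment exceeds 259 pts.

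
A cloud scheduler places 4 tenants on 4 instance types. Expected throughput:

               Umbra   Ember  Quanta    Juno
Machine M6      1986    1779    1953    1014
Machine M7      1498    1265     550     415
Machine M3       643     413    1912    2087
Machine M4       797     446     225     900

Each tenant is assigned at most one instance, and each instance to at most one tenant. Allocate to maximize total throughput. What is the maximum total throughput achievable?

This is the linear assignment problem.
Optimal: Umbra→Machine M4 (797 ops/s), Ember→Machine M7 (1265 ops/s), Quanta→Machine M6 (1953 ops/s), Juno→Machine M3 (2087 ops/s) — total 797+1265+1953+2087 = 6102 ops/s.
Max-entry greedy (repeatedly take the single best remaining cell) gives 5563 ops/s, worse by 539.
Next-best assignment: Umbra→Machine M7, Ember→Machine M6, Quanta→Machine M3, Juno→Machine M4 = 6089 ops/s.
No other one-to-one assignment exceeds 6102 ops/s.

Maximum total: 6102 ops/s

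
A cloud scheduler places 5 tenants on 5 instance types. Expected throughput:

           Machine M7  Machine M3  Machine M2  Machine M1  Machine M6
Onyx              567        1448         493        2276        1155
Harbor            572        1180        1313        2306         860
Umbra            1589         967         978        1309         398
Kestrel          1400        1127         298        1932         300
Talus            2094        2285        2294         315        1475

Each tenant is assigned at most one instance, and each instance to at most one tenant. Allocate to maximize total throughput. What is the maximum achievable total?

Optimal: Onyx→Machine M6 (1155 ops/s), Harbor→Machine M1 (2306 ops/s), Umbra→Machine M7 (1589 ops/s), Kestrel→Machine M3 (1127 ops/s), Talus→Machine M2 (2294 ops/s) — total 1155+2306+1589+1127+2294 = 8471 ops/s.
Column-greedy (each instance in turn goes to its best remaining tenant) gives 7185 ops/s, worse by 1286.
Next-best assignment: Onyx→Machine M6, Harbor→Machine M2, Umbra→Machine M7, Kestrel→Machine M1, Talus→Machine M3 = 8274 ops/s.

Maximum total: 8471 ops/s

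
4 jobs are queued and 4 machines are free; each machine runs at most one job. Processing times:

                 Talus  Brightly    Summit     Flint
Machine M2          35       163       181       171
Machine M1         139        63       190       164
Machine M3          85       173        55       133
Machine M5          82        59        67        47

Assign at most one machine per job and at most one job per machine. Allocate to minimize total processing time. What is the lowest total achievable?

Min total: 200 min

Optimal: Talus→Machine M2 (35 min), Brightly→Machine M1 (63 min), Summit→Machine M3 (55 min), Flint→Machine M5 (47 min) — total 35+63+55+47 = 200 min.
Row-greedy (each job in turn takes its cheapest remaining machine) gives 313 min, worse by 113.
Next-best assignment: Talus→Machine M2, Brightly→Machine M1, Summit→Machine M5, Flint→Machine M3 = 298 min.
Swapping Brightly↔Flint (Brightly→Machine M5 59 min, Flint→Machine M1 164 min) adds 113.
Every other assignment is strictly worse.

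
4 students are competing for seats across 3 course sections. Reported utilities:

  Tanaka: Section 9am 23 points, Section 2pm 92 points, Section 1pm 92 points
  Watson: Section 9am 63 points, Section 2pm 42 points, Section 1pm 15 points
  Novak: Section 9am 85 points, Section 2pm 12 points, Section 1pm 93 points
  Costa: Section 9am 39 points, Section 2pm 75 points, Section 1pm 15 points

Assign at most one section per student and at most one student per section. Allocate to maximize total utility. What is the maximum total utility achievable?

Optimal: Novak→Section 9am (85 points), Costa→Section 2pm (75 points), Tanaka→Section 1pm (92 points) — total 85+75+92 = 252 points.
Column-greedy (each section in turn goes to its best remaining student) gives 192 points, worse by 60.
Next-best assignment: Watson→Section 9am, Tanaka→Section 2pm, Novak→Section 1pm = 248 points.

Maximum total: 252 points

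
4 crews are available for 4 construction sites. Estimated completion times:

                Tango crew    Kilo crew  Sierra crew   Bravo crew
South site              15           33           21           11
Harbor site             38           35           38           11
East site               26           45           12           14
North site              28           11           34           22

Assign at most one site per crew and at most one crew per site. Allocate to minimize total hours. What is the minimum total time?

Min total: 49 hours

Optimal: Tango crew→South site (15 hours), Kilo crew→North site (11 hours), Sierra crew→East site (12 hours), Bravo crew→Harbor site (11 hours) — total 15+11+12+11 = 49 hours.
Column-greedy (each site in turn goes to its cheapest remaining crew) gives 86 hours, worse by 37.
Checked against all permutations: 49 hours is optimal.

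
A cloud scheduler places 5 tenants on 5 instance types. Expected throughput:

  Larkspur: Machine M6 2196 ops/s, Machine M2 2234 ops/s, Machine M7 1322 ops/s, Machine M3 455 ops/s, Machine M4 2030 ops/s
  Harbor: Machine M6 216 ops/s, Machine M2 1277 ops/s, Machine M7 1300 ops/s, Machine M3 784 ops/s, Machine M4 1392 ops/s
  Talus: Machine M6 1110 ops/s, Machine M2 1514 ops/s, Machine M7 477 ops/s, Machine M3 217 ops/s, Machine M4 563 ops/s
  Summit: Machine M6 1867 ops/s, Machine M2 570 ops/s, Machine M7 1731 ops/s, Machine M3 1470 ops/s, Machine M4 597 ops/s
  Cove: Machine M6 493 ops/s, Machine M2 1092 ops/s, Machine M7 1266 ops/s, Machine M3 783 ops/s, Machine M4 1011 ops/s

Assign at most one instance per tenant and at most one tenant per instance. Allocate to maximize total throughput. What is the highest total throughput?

Treat this as an assignment problem: match each tenant to one instance.
Optimal: Larkspur→Machine M6 (2196 ops/s), Harbor→Machine M4 (1392 ops/s), Talus→Machine M2 (1514 ops/s), Summit→Machine M3 (1470 ops/s), Cove→Machine M7 (1266 ops/s) — total 2196+1392+1514+1470+1266 = 7838 ops/s.
Row-greedy (each tenant in turn takes its best remaining instance) gives 7250 ops/s, worse by 588.
Next-best assignment: Larkspur→Machine M6, Harbor→Machine M4, Talus→Machine M2, Summit→Machine M7, Cove→Machine M3 = 7616 ops/s.

Max total: 7838 ops/s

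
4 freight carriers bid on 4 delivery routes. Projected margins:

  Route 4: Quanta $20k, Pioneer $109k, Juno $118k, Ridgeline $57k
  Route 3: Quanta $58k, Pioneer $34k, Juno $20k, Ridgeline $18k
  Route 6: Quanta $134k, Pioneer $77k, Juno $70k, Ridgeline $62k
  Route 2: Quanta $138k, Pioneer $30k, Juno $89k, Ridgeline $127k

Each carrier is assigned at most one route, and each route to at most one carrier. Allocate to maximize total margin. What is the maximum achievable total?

Optimal: Quanta→Route 6 ($134k), Pioneer→Route 3 ($34k), Juno→Route 4 ($118k), Ridgeline→Route 2 ($127k) — total 134+34+118+127 = $413k.
Max-entry greedy (repeatedly take the single best remaining cell) gives $351k, worse by 62.
Swapping Ridgeline↔Pioneer (Ridgeline→Route 3 $18k, Pioneer→Route 2 $30k) loses 113.
Every other assignment is strictly worse.

Maximum total: $413k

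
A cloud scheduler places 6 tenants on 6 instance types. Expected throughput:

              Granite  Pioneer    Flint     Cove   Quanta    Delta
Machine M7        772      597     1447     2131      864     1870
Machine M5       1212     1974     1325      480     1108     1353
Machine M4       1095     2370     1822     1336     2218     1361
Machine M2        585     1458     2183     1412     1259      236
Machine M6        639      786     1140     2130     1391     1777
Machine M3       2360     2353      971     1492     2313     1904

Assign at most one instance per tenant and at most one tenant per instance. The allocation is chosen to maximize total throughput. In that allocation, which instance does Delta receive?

Optimal: Granite→Machine M3 (2360 ops/s), Pioneer→Machine M5 (1974 ops/s), Flint→Machine M2 (2183 ops/s), Cove→Machine M6 (2130 ops/s), Quanta→Machine M4 (2218 ops/s), Delta→Machine M7 (1870 ops/s) — total 2360+1974+2183+2130+2218+1870 = 12735 ops/s.
Max-entry greedy (repeatedly take the single best remaining cell) gives 11929 ops/s, worse by 806.
Checked against all permutations: 12735 ops/s is optimal.
Delta's own top instance is Machine M3 (1904 ops/s), but forcing Delta→Machine M3 and reassigning the rest optimally gives only 11191 ops/s — worse by 1544.

Delta receives Machine M7.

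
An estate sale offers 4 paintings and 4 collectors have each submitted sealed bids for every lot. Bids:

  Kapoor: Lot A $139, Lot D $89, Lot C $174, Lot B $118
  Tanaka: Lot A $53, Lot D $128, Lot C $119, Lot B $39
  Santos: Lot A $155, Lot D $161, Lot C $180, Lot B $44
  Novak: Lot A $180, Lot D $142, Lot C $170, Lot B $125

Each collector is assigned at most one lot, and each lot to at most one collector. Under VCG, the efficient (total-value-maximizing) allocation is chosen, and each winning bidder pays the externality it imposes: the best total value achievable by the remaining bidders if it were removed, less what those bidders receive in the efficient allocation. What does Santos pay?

Santos pays $56.

Efficient allocation: Kapoor→Lot B ($118), Tanaka→Lot D ($128), Santos→Lot C ($180), Novak→Lot A ($180); total welfare W = $606.
Santos receives Lot C at value $180, so the others get W − 180 = $426.
Without Santos: best allocation of the remaining 3 bidders over all 4 lots is Kapoor→Lot C ($174), Tanaka→Lot D ($128), Novak→Lot A ($180), total $482.
VCG payment = (others' best without Santos) − (others' welfare with Santos) = 482 − 426 = $56.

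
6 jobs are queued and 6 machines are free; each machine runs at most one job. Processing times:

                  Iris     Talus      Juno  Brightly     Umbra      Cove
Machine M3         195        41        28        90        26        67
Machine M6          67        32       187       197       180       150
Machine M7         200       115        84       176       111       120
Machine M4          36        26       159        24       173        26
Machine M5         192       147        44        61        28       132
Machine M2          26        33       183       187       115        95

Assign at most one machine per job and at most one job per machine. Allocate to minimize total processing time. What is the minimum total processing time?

Optimal: Iris→Machine M2 (26 min), Talus→Machine M6 (32 min), Juno→Machine M7 (84 min), Brightly→Machine M5 (61 min), Umbra→Machine M3 (26 min), Cove→Machine M4 (26 min) — total 26+32+84+61+26+26 = 255 min.
Min-entry greedy (repeatedly take the single cheapest remaining cell) gives 272 min, worse by 17.
Checked against all permutations: 255 min is optimal.

Minimum total: 255 min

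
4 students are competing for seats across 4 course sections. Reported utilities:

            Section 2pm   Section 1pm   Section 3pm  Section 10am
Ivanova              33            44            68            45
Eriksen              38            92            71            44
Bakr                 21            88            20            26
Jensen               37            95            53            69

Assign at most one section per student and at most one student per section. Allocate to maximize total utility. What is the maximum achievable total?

Maximum total: 263 points

Optimal: Ivanova→Section 3pm (68 points), Eriksen→Section 2pm (38 points), Bakr→Section 1pm (88 points), Jensen→Section 10am (69 points) — total 68+38+88+69 = 263 points.
Next-best assignment: Ivanova→Section 2pm, Eriksen→Section 3pm, Bakr→Section 1pm, Jensen→Section 10am = 261 points.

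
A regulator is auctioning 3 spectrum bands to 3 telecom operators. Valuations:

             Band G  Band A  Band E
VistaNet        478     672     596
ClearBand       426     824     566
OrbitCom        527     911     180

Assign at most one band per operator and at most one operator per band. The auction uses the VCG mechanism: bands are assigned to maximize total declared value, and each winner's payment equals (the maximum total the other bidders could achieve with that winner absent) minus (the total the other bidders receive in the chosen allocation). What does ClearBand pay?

ClearBand pays $118M.

Efficient allocation: VistaNet→Band G ($478M), ClearBand→Band E ($566M), OrbitCom→Band A ($911M); total welfare W = $1955M.
ClearBand receives Band E at value $566M, so the others get W − 566 = $1389M.
Without ClearBand: best allocation of the remaining 2 bidders over all 3 bands is VistaNet→Band E ($596M), OrbitCom→Band A ($911M), total $1507M.
VCG payment = (others' best without ClearBand) − (others' welfare with ClearBand) = 1507 − 1389 = $118M.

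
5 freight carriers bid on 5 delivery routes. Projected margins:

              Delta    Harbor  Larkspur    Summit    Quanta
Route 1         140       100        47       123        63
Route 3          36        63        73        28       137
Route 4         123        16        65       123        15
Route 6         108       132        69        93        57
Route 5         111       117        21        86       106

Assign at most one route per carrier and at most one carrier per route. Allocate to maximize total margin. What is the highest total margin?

Max total: $586k

Treat this as an assignment problem: match each carrier to one route.
Optimal: Delta→Route 1 ($140k), Harbor→Route 5 ($117k), Larkspur→Route 6 ($69k), Summit→Route 4 ($123k), Quanta→Route 3 ($137k) — total 140+117+69+123+137 = $586k.
Max-entry greedy (repeatedly take the single best remaining cell) gives $553k, worse by 33.
Next-best assignment: Delta→Route 1, Harbor→Route 6, Larkspur→Route 3, Summit→Route 4, Quanta→Route 5 = $574k.
Swapping Quanta↔Summit (Quanta→Route 4 $15k, Summit→Route 3 $28k) loses 217.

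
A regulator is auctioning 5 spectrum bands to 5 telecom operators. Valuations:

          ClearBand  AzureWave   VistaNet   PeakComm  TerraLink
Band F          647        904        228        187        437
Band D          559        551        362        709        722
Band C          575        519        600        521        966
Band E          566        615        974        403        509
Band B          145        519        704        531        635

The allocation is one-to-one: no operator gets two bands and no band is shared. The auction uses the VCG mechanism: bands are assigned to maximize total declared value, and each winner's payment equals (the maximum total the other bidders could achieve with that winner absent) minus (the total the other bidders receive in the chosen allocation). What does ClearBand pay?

ClearBand pays $178M.

Efficient allocation: ClearBand→Band D ($559M), AzureWave→Band F ($904M), VistaNet→Band E ($974M), PeakComm→Band B ($531M), TerraLink→Band C ($966M); total welfare W = $3934M.
ClearBand receives Band D at value $559M, so the others get W − 559 = $3375M.
Without ClearBand: best allocation of the remaining 4 bidders over all 5 bands is AzureWave→Band F ($904M), VistaNet→Band E ($974M), PeakComm→Band D ($709M), TerraLink→Band C ($966M), total $3553M.
VCG payment = (others' best without ClearBand) − (others' welfare with ClearBand) = 3553 − 3375 = $178M.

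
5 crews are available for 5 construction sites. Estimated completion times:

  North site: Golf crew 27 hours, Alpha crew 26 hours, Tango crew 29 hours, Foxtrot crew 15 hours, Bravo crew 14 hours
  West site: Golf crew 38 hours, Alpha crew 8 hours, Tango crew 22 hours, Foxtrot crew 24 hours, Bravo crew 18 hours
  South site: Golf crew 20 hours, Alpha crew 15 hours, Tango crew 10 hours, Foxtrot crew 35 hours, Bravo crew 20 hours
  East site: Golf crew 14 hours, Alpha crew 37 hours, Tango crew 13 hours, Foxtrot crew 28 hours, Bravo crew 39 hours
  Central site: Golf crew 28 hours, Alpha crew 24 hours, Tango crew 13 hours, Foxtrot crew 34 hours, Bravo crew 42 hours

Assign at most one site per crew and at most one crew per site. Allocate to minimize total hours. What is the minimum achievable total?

Optimal: Golf crew→East site (14 hours), Alpha crew→West site (8 hours), Tango crew→Central site (13 hours), Foxtrot crew→North site (15 hours), Bravo crew→South site (20 hours) — total 14+8+13+15+20 = 70 hours.
Row-greedy (each crew in turn takes its cheapest remaining site) gives 89 hours, worse by 19.
No other one-to-one assignment undercuts 70 hours.

Minimum total: 70 hours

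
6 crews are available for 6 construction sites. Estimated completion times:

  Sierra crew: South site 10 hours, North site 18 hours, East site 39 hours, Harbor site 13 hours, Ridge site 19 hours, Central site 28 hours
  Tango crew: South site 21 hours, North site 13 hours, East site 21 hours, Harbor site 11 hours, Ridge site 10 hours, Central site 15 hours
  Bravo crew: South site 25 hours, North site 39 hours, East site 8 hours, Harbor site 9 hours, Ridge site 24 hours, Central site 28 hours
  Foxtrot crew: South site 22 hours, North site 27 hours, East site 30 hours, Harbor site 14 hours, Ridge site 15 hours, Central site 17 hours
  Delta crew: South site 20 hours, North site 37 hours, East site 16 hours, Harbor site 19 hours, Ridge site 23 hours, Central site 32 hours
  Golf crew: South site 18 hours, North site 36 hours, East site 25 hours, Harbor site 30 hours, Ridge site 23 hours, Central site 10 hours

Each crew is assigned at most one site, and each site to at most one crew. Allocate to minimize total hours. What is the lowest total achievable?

Treat this as an assignment problem: match each crew to one site.
Optimal: Sierra crew→South site (10 hours), Tango crew→North site (13 hours), Bravo crew→Harbor site (9 hours), Foxtrot crew→Ridge site (15 hours), Delta crew→East site (16 hours), Golf crew→Central site (10 hours) — total 10+13+9+15+16+10 = 73 hours.
Next-best assignment: Sierra crew→South site, Tango crew→North site, Bravo crew→East site, Foxtrot crew→Ridge site, Delta crew→Harbor site, Golf crew→Central site = 75 hours.
Swapping Bravo crew↔Sierra crew (Bravo crew→South site 25 hours, Sierra crew→Harbor site 13 hours) adds 19.
Every other assignment is strictly worse.

Min total: 73 hours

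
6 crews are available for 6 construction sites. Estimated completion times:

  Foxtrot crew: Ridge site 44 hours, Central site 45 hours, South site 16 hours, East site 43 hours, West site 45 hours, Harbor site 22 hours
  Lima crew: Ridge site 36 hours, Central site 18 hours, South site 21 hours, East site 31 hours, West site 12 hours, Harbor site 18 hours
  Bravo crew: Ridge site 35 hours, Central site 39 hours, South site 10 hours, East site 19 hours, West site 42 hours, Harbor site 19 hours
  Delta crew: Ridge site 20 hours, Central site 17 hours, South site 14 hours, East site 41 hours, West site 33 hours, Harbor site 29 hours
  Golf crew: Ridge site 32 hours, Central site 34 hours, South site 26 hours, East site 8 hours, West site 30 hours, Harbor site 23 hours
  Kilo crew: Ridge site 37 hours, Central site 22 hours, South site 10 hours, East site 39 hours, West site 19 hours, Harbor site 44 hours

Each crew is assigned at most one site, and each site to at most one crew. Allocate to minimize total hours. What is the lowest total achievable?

Treat this as an assignment problem: match each crew to one site.
Optimal: Foxtrot crew→Harbor site (22 hours), Lima crew→West site (12 hours), Bravo crew→South site (10 hours), Delta crew→Ridge site (20 hours), Golf crew→East site (8 hours), Kilo crew→Central site (22 hours) — total 22+12+10+20+8+22 = 94 hours.
Row-greedy (each crew in turn takes its cheapest remaining site) gives 124 hours, worse by 30.
No other one-to-one assignment undercuts 94 hours.

Minimum total: 94 hours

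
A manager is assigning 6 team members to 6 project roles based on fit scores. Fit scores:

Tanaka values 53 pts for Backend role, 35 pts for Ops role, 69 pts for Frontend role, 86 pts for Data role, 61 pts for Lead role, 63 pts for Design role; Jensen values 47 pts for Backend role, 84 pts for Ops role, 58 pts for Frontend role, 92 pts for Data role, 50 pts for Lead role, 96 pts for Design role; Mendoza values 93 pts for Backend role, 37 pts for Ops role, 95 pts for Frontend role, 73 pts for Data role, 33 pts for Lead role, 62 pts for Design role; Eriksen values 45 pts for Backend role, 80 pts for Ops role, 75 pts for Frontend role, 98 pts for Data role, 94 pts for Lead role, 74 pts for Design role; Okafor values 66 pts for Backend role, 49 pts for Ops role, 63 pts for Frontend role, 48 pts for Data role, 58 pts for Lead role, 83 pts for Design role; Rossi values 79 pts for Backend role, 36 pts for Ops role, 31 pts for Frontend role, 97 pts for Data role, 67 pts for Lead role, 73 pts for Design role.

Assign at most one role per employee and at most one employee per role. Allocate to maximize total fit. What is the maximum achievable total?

Max total: 521 pts

Treat this as an assignment problem: match each employee to one role.
Optimal: Tanaka→Data role (86 pts), Jensen→Ops role (84 pts), Mendoza→Frontend role (95 pts), Eriksen→Lead role (94 pts), Okafor→Design role (83 pts), Rossi→Backend role (79 pts) — total 86+84+95+94+83+79 = 521 pts.
Column-greedy (each role in turn goes to its best remaining employee) gives 493 pts, worse by 28.
Next-best assignment: Tanaka→Frontend role, Jensen→Ops role, Mendoza→Backend role, Eriksen→Lead role, Okafor→Design role, Rossi→Data role = 520 pts.
Swapping Jensen↔Rossi (Jensen→Backend role 47 pts, Rossi→Ops role 36 pts) loses 80.
No other one-to-one assignment exceeds 521 pts.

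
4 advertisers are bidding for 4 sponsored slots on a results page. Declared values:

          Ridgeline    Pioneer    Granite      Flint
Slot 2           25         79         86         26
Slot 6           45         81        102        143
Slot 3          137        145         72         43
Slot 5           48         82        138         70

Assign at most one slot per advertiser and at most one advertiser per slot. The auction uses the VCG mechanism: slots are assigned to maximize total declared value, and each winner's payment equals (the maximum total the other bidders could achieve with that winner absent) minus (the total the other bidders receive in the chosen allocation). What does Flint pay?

Flint pays $2.

Efficient allocation: Ridgeline→Slot 3 ($137), Pioneer→Slot 2 ($79), Granite→Slot 5 ($138), Flint→Slot 6 ($143); total welfare W = $497.
Flint receives Slot 6 at value $143, so the others get W − 143 = $354.
Without Flint: best allocation of the remaining 3 bidders over all 4 slots is Ridgeline→Slot 3 ($137), Pioneer→Slot 6 ($81), Granite→Slot 5 ($138), total $356.
VCG payment = (others' best without Flint) − (others' welfare with Flint) = 356 − 354 = $2.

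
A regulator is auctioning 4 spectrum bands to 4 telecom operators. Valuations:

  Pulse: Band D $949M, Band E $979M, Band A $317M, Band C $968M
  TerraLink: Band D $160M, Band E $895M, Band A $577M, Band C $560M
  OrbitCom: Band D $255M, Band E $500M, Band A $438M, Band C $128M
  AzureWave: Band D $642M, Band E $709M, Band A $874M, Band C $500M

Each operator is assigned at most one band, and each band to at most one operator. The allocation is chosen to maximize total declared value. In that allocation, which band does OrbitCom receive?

Optimal: Pulse→Band C ($968M), TerraLink→Band E ($895M), OrbitCom→Band D ($255M), AzureWave→Band A ($874M) — total 968+895+255+874 = $2992M.
Row-greedy (each operator in turn takes its best remaining band) gives $2311M, worse by 681.
Checked against all permutations: $2992M is optimal.
OrbitCom's own top band is Band E ($500M), but forcing OrbitCom→Band E and reassigning the rest optimally gives only $2883M — worse by 109.

OrbitCom receives Band D.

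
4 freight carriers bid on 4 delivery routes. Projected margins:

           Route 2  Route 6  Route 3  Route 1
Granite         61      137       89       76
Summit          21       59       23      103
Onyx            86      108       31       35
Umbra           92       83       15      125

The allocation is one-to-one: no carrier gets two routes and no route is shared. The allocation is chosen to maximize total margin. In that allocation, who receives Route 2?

Optimal: Granite→Route 3 ($89k), Summit→Route 1 ($103k), Onyx→Route 6 ($108k), Umbra→Route 2 ($92k) — total 89+103+108+92 = $392k.
Next-best assignment: Granite→Route 6, Summit→Route 3, Onyx→Route 2, Umbra→Route 1 = $371k.
Umbra's own top route is Route 1 ($125k), but forcing Umbra→Route 1 and reassigning the rest optimally gives only $371k — worse by 21.

Umbra receives Route 2.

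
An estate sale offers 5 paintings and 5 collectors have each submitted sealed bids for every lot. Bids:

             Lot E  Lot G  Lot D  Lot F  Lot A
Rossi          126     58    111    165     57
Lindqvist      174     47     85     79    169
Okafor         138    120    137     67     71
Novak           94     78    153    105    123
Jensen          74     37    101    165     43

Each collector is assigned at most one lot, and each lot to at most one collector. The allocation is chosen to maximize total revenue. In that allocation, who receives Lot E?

Rossi receives Lot E.

Optimal: Rossi→Lot E ($126), Lindqvist→Lot A ($169), Okafor→Lot G ($120), Novak→Lot D ($153), Jensen→Lot F ($165) — total 126+169+120+153+165 = $733.
Row-greedy (each collector in turn takes its best remaining lot) gives $636, worse by 97.
Rossi's own top lot is Lot F ($165), but forcing Rossi→Lot F and reassigning the rest optimally gives only $683 — worse by 50.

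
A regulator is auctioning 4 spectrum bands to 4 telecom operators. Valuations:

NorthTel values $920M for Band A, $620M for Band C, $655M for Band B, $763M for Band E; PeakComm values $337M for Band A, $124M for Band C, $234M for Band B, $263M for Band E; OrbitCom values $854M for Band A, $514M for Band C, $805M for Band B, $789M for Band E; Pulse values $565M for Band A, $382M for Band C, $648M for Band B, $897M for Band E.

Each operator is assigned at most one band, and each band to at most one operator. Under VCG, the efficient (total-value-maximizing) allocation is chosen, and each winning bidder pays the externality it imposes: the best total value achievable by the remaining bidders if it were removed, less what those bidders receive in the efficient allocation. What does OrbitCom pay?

Efficient allocation: NorthTel→Band A ($920M), PeakComm→Band C ($124M), OrbitCom→Band B ($805M), Pulse→Band E ($897M); total welfare W = $2746M.
OrbitCom receives Band B at value $805M, so the others get W − 805 = $1941M.
Without OrbitCom: best allocation of the remaining 3 bidders over all 4 bands is NorthTel→Band A ($920M), PeakComm→Band B ($234M), Pulse→Band E ($897M), total $2051M.
VCG payment = (others' best without OrbitCom) − (others' welfare with OrbitCom) = 2051 − 1941 = $110M.

OrbitCom pays $110M.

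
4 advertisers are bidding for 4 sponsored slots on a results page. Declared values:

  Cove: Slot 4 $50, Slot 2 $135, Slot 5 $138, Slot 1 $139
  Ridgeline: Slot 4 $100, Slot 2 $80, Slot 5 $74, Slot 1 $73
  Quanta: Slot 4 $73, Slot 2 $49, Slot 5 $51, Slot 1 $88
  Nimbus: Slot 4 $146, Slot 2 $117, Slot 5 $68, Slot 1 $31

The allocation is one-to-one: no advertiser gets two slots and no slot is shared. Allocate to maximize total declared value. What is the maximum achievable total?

Maximum total: $452

Optimal: Cove→Slot 5 ($138), Ridgeline→Slot 2 ($80), Quanta→Slot 1 ($88), Nimbus→Slot 4 ($146) — total 138+80+88+146 = $452.
Row-greedy (each advertiser in turn takes its best remaining slot) gives $407, worse by 45.
Next-best assignment: Cove→Slot 2, Ridgeline→Slot 5, Quanta→Slot 1, Nimbus→Slot 4 = $443.
Checked against all permutations: $452 is optimal.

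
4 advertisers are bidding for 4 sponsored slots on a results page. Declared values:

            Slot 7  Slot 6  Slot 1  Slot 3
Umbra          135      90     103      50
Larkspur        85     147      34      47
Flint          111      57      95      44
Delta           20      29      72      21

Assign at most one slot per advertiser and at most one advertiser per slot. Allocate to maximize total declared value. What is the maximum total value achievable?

Maximum total: $398

Optimal: Umbra→Slot 7 ($135), Larkspur→Slot 6 ($147), Flint→Slot 1 ($95), Delta→Slot 3 ($21) — total 135+147+95+21 = $398.
Swapping Larkspur↔Flint (Larkspur→Slot 1 $34, Flint→Slot 6 $57) loses 151.
No other one-to-one assignment exceeds $398.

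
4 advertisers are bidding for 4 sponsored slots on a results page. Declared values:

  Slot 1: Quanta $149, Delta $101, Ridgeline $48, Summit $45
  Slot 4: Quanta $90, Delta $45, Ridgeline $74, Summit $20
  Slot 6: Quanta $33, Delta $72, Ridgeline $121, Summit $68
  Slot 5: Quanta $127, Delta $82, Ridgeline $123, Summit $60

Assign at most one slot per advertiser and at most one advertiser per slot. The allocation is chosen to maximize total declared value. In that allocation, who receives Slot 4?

Optimal: Quanta→Slot 1 ($149), Delta→Slot 4 ($45), Ridgeline→Slot 5 ($123), Summit→Slot 6 ($68) — total 149+45+123+68 = $385.
Column-greedy (each slot in turn goes to its best remaining advertiser) gives $355, worse by 30.
Every other assignment is strictly worse.
Delta's own top slot is Slot 1 ($101), but forcing Delta→Slot 1 and reassigning the rest optimally gives only $382 — worse by 3.

Delta receives Slot 4.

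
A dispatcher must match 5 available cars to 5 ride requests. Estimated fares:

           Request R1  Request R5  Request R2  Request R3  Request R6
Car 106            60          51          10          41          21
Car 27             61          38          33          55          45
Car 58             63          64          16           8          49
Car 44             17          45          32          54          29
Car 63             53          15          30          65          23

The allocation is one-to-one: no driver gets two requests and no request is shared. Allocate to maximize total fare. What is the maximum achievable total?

Max total: $266

Optimal: Car 106→Request R1 ($60), Car 27→Request R6 ($45), Car 58→Request R5 ($64), Car 44→Request R2 ($32), Car 63→Request R3 ($65) — total 60+45+64+32+65 = $266.
Max-entry greedy (repeatedly take the single best remaining cell) gives $243, worse by 23.
Swapping Car 27↔Car 106 (Car 27→Request R1 $61, Car 106→Request R6 $21) loses 23.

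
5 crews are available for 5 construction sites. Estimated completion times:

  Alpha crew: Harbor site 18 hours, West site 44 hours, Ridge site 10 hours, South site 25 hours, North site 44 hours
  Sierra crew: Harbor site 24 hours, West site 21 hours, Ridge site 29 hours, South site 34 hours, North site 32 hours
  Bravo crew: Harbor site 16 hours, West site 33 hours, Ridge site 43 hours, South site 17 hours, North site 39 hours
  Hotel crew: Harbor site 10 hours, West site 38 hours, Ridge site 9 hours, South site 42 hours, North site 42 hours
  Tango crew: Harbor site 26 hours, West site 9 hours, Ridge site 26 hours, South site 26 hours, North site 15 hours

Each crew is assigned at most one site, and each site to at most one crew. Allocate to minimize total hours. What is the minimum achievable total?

Minimum total: 73 hours

Optimal: Alpha crew→Ridge site (10 hours), Sierra crew→West site (21 hours), Bravo crew→South site (17 hours), Hotel crew→Harbor site (10 hours), Tango crew→North site (15 hours) — total 10+21+17+10+15 = 73 hours.
Checked against all permutations: 73 hours is optimal.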